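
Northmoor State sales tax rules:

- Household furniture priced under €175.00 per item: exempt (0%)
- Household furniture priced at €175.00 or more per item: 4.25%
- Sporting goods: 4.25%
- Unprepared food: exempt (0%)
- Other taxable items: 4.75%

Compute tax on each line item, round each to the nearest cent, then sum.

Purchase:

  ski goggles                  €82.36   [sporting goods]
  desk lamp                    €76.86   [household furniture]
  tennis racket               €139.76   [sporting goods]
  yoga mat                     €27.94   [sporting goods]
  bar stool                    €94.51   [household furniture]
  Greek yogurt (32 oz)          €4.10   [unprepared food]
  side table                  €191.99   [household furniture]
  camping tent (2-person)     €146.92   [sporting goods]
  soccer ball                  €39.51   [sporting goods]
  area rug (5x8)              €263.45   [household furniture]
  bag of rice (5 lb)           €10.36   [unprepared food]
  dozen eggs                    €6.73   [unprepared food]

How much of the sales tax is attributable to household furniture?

€19.36

Desk lamp €76.86: household furniture, under €175.00 → 0% → €0.00
Bar stool €94.51: household furniture, under €175.00 → 0% → €0.00
Side table €191.99: household furniture, €175.00 or more → 4.25% → €8.16
Area rug (5x8) €263.45: household furniture, €175.00 or more → 4.25% → €11.20
Tax on household furniture = €0.00 + €0.00 + €8.16 + €11.20 = €19.36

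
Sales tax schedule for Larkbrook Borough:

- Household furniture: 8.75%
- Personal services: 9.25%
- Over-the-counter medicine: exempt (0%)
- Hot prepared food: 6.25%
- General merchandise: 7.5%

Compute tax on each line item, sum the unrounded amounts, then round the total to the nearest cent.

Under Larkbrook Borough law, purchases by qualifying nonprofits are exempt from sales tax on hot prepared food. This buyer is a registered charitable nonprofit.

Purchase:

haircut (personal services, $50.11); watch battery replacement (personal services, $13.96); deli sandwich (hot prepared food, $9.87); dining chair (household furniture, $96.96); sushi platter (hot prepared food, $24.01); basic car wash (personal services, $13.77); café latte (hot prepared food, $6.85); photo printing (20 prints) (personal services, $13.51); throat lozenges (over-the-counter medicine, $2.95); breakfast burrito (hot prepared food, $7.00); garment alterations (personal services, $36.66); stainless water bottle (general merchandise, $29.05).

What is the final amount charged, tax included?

Haircut $50.11: personal services → 9.25% → $4.635175
Watch battery replacement $13.96: personal services → 9.25% → $1.2913
Deli sandwich $9.87: hot prepared food, buyer-exempt → 0% → $0.00
Dining chair $96.96: household furniture → 8.75% → $8.484
Sushi platter $24.01: hot prepared food, buyer-exempt → 0% → $0.00
Basic car wash $13.77: personal services → 9.25% → $1.273725
Café latte $6.85: hot prepared food, buyer-exempt → 0% → $0.00
Photo printing (20 prints) $13.51: personal services → 9.25% → $1.249675
Throat lozenges $2.95: over-the-counter medicine → 0% → $0.00
Breakfast burrito $7.00: hot prepared food, buyer-exempt → 0% → $0.00
Garment alterations $36.66: personal services → 9.25% → $3.39105
Stainless water bottle $29.05: general merchandise → 7.5% → $2.17875
Subtotal = $304.70; unrounded tax = $22.503675 → $22.50; total due = $327.20

$327.20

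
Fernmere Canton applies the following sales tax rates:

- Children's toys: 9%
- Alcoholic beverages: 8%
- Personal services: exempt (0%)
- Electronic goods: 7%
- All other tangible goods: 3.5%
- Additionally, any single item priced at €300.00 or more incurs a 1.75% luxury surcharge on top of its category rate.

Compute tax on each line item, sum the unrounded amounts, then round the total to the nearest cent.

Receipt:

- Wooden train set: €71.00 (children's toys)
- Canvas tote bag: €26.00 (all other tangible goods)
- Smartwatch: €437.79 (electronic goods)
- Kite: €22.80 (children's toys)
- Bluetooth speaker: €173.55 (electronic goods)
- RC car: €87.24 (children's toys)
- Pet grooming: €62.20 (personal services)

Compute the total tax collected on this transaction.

€67.66

Wooden train set €71.00: children's toys → 9% → €6.39
Canvas tote bag €26.00: all other tangible goods → 3.5% → €0.91
Smartwatch €437.79: electronic goods → 7% + 1.75% surcharge = 8.75% → €38.306625
Kite €22.80: children's toys → 9% → €2.052
Bluetooth speaker €173.55: electronic goods → 7% → €12.1485
RC car €87.24: children's toys → 9% → €7.8516
Pet grooming €62.20: personal services → 0% → €0.00
Unrounded tax sum = €67.658725 → €67.66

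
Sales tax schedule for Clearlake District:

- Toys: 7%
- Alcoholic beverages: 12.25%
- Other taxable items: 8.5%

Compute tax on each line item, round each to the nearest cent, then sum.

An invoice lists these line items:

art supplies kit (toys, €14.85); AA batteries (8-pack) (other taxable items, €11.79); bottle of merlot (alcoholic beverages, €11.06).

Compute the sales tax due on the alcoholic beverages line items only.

Bottle of merlot €11.06: alcoholic beverages → 12.25% → €1.35
Tax on alcoholic beverages = €1.35

€1.35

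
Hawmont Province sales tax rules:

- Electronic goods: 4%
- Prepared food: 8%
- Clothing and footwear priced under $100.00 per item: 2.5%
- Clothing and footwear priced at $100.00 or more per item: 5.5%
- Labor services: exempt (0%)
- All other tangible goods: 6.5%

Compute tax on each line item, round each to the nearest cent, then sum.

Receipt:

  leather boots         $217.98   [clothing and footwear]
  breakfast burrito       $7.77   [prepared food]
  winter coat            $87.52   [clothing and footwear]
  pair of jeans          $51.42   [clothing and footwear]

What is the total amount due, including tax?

$380.78

Leather boots $217.98: clothing and footwear, $100.00 or more → 5.5% → $11.99
Breakfast burrito $7.77: prepared food → 8% → $0.62
Winter coat $87.52: clothing and footwear, under $100.00 → 2.5% → $2.19
Pair of jeans $51.42: clothing and footwear, under $100.00 → 2.5% → $1.29
Subtotal = $364.69; tax = $16.09; total due = $380.78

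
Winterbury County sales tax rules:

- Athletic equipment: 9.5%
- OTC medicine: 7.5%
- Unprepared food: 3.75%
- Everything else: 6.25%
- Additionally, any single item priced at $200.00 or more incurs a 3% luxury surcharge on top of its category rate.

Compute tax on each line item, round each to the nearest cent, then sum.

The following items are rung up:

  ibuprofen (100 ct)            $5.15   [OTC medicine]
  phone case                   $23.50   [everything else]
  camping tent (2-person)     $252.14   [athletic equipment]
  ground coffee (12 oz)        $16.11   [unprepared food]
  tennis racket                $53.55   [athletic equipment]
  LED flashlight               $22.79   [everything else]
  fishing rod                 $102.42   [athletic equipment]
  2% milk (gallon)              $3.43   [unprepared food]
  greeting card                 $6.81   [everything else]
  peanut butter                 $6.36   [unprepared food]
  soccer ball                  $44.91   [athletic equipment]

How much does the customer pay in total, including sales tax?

Ibuprofen (100 ct) $5.15: OTC medicine → 7.5% → $0.39
Phone case $23.50: everything else → 6.25% → $1.47
Camping tent (2-person) $252.14: athletic equipment → 9.5% + 3% surcharge = 12.5% → $31.52
Ground coffee (12 oz) $16.11: unprepared food → 3.75% → $0.60
Tennis racket $53.55: athletic equipment → 9.5% → $5.09
LED flashlight $22.79: everything else → 6.25% → $1.42
Fishing rod $102.42: athletic equipment → 9.5% → $9.73
2% milk (gallon) $3.43: unprepared food → 3.75% → $0.13
Greeting card $6.81: everything else → 6.25% → $0.43
Peanut butter $6.36: unprepared food → 3.75% → $0.24
Soccer ball $44.91: athletic equipment → 9.5% → $4.27
Subtotal = $537.17; tax = $55.29; total due = $592.46

$592.46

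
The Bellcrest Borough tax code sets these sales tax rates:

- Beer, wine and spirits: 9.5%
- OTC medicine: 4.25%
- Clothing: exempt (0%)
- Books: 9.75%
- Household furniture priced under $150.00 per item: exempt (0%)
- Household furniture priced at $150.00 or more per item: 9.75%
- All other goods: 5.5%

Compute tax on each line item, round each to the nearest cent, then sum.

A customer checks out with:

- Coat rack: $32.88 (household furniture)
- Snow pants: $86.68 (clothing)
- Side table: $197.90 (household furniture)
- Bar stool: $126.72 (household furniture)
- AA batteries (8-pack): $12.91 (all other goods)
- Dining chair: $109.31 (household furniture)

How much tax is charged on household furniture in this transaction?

$19.30

Coat rack $32.88: household furniture, under $150.00 → 0% → $0.00
Side table $197.90: household furniture, $150.00 or more → 9.75% → $19.30
Bar stool $126.72: household furniture, under $150.00 → 0% → $0.00
Dining chair $109.31: household furniture, under $150.00 → 0% → $0.00
Tax on household furniture = $0.00 + $19.30 + $0.00 + $0.00 = $19.30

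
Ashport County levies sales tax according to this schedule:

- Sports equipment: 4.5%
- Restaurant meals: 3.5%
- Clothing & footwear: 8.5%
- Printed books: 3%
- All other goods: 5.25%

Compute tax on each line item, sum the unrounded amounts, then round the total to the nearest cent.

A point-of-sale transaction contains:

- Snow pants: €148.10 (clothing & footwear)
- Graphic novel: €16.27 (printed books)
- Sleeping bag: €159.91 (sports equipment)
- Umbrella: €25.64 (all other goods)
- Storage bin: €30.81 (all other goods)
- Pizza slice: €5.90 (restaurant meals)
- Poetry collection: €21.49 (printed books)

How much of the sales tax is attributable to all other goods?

Umbrella €25.64: all other goods → 5.25% → €1.3461
Storage bin €30.81: all other goods → 5.25% → €1.617525
Tax on all other goods: unrounded sum = €2.963625 → €2.96

€2.96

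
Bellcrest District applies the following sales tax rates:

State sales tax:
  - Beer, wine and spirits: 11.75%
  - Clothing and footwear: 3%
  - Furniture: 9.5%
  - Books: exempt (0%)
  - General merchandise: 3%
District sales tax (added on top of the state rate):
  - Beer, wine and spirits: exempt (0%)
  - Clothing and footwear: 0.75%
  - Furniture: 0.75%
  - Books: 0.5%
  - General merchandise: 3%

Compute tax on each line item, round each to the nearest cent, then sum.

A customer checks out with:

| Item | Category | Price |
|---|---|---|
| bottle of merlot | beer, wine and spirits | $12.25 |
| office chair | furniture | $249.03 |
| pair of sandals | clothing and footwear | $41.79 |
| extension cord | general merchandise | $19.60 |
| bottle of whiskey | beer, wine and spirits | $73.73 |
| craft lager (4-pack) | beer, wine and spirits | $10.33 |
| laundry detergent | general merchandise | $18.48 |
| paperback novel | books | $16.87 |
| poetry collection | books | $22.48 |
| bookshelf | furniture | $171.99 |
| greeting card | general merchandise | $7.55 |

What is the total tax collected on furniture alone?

$43.16

Office chair $249.03: furniture → 9.5% + 0.75% district = 10.25% → $25.53
Bookshelf $171.99: furniture → 9.5% + 0.75% district = 10.25% → $17.63
Tax on furniture = $25.53 + $17.63 = $43.16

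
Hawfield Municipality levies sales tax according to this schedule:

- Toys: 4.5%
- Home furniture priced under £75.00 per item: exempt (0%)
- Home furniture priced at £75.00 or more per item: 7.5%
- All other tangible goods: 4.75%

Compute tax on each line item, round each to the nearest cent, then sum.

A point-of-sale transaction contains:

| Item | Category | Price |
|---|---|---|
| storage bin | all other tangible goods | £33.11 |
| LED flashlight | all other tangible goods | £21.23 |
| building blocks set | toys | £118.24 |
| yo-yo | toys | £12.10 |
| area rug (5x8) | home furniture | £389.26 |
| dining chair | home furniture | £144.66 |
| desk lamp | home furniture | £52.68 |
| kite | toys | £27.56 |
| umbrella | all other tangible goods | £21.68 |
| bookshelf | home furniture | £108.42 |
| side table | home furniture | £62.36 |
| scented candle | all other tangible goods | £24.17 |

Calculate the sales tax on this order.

£60.03

Storage bin £33.11: all other tangible goods → 4.75% → £1.57
LED flashlight £21.23: all other tangible goods → 4.75% → £1.01
Building blocks set £118.24: toys → 4.5% → £5.32
Yo-yo £12.10: toys → 4.5% → £0.54
Area rug (5x8) £389.26: home furniture, £75.00 or more → 7.5% → £29.19
Dining chair £144.66: home furniture, £75.00 or more → 7.5% → £10.85
Desk lamp £52.68: home furniture, under £75.00 → 0% → £0.00
Kite £27.56: toys → 4.5% → £1.24
Umbrella £21.68: all other tangible goods → 4.75% → £1.03
Bookshelf £108.42: home furniture, £75.00 or more → 7.5% → £8.13
Side table £62.36: home furniture, under £75.00 → 0% → £0.00
Scented candle £24.17: all other tangible goods → 4.75% → £1.15
Total tax = £1.57 + £1.01 + £5.32 + £0.54 + £29.19 + £10.85 + £1.24 + £1.03 + £8.13 + £1.15 = £60.03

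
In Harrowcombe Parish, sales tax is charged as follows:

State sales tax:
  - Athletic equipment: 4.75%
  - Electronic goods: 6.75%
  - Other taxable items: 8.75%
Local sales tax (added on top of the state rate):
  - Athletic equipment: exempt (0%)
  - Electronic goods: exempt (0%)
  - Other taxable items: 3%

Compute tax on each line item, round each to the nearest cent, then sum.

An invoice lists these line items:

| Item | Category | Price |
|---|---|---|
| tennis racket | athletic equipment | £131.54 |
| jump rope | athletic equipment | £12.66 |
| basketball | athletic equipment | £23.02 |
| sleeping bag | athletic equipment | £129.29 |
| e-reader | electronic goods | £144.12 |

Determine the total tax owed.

Tennis racket £131.54: athletic equipment → 4.75% + 0% local = 4.75% → £6.25
Jump rope £12.66: athletic equipment → 4.75% + 0% local = 4.75% → £0.60
Basketball £23.02: athletic equipment → 4.75% + 0% local = 4.75% → £1.09
Sleeping bag £129.29: athletic equipment → 4.75% + 0% local = 4.75% → £6.14
E-reader £144.12: electronic goods → 6.75% + 0% local = 6.75% → £9.73
Total tax = £6.25 + £0.60 + £1.09 + £6.14 + £9.73 = £23.81

£23.81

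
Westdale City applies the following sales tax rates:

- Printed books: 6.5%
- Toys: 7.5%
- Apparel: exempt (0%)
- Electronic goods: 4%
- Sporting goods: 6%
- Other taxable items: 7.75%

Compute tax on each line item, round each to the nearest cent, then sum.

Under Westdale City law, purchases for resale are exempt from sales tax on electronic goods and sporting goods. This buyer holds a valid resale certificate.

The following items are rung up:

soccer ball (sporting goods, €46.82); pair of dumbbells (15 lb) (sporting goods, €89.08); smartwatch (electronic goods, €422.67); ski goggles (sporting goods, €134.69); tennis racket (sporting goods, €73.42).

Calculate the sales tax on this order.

€0.00

Soccer ball €46.82: sporting goods, buyer-exempt → 0% → €0.00
Pair of dumbbells (15 lb) €89.08: sporting goods, buyer-exempt → 0% → €0.00
Smartwatch €422.67: electronic goods, buyer-exempt → 0% → €0.00
Ski goggles €134.69: sporting goods, buyer-exempt → 0% → €0.00
Tennis racket €73.42: sporting goods, buyer-exempt → 0% → €0.00
Total tax = €0.00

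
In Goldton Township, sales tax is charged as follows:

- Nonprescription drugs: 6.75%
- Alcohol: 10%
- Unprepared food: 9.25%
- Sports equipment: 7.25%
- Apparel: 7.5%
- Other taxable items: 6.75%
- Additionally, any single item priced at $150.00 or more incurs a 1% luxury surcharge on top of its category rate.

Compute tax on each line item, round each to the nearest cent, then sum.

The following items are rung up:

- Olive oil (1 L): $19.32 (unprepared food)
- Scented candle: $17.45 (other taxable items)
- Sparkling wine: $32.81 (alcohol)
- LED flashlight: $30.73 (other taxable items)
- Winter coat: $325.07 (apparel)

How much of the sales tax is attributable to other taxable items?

Scented candle $17.45: other taxable items → 6.75% → $1.18
LED flashlight $30.73: other taxable items → 6.75% → $2.07
Tax on other taxable items = $1.18 + $2.07 = $3.25

$3.25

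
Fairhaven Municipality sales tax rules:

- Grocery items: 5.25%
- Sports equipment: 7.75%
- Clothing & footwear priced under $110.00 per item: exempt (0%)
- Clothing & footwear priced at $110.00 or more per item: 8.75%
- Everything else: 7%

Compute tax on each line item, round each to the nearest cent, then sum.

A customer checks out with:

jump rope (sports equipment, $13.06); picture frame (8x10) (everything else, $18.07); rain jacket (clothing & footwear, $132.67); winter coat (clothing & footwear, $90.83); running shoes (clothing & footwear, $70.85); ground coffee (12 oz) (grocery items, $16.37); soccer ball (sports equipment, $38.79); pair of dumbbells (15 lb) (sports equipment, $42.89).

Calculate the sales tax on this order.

$21.07

Jump rope $13.06: sports equipment → 7.75% → $1.01
Picture frame (8x10) $18.07: everything else → 7% → $1.26
Rain jacket $132.67: clothing & footwear, $110.00 or more → 8.75% → $11.61
Winter coat $90.83: clothing & footwear, under $110.00 → 0% → $0.00
Running shoes $70.85: clothing & footwear, under $110.00 → 0% → $0.00
Ground coffee (12 oz) $16.37: grocery items → 5.25% → $0.86
Soccer ball $38.79: sports equipment → 7.75% → $3.01
Pair of dumbbells (15 lb) $42.89: sports equipment → 7.75% → $3.32
Total tax = $1.01 + $1.26 + $11.61 + $0.86 + $3.01 + $3.32 = $21.07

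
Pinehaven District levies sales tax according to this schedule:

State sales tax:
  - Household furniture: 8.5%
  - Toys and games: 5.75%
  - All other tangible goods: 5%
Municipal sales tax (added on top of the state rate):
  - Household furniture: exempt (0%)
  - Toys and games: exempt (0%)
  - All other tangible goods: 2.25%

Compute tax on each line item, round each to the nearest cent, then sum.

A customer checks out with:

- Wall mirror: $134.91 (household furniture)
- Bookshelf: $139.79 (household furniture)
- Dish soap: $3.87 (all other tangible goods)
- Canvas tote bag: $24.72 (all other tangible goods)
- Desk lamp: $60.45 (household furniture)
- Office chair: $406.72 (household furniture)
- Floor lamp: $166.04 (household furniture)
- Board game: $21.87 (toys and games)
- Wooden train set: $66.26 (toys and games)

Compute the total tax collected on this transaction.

$84.31

Wall mirror $134.91: household furniture → 8.5% + 0% municipal = 8.5% → $11.47
Bookshelf $139.79: household furniture → 8.5% + 0% municipal = 8.5% → $11.88
Dish soap $3.87: all other tangible goods → 5% + 2.25% municipal = 7.25% → $0.28
Canvas tote bag $24.72: all other tangible goods → 5% + 2.25% municipal = 7.25% → $1.79
Desk lamp $60.45: household furniture → 8.5% + 0% municipal = 8.5% → $5.14
Office chair $406.72: household furniture → 8.5% + 0% municipal = 8.5% → $34.57
Floor lamp $166.04: household furniture → 8.5% + 0% municipal = 8.5% → $14.11
Board game $21.87: toys and games → 5.75% + 0% municipal = 5.75% → $1.26
Wooden train set $66.26: toys and games → 5.75% + 0% municipal = 5.75% → $3.81
Total tax = $11.47 + $11.88 + $0.28 + $1.79 + $5.14 + $34.57 + $14.11 + $1.26 + $3.81 = $84.31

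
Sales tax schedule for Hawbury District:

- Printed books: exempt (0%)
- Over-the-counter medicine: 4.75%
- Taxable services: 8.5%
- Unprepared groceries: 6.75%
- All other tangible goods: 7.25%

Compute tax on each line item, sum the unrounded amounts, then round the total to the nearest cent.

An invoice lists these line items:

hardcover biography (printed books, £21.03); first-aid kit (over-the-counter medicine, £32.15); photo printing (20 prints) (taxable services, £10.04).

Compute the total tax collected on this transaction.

£2.38

Hardcover biography £21.03: printed books → 0% → £0.00
First-aid kit £32.15: over-the-counter medicine → 4.75% → £1.527125
Photo printing (20 prints) £10.04: taxable services → 8.5% → £0.8534
Unrounded tax sum = £2.380525 → £2.38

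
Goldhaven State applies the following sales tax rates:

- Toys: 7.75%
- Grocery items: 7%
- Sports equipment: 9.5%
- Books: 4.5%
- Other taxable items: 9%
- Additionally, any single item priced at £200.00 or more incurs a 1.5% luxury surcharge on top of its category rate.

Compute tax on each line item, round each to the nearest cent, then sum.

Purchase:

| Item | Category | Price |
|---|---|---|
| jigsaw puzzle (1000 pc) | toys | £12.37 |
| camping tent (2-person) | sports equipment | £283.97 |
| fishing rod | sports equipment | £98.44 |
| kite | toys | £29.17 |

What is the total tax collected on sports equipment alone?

Camping tent (2-person) £283.97: sports equipment → 9.5% + 1.5% surcharge = 11% → £31.24
Fishing rod £98.44: sports equipment → 9.5% → £9.35
Tax on sports equipment = £31.24 + £9.35 = £40.59

£40.59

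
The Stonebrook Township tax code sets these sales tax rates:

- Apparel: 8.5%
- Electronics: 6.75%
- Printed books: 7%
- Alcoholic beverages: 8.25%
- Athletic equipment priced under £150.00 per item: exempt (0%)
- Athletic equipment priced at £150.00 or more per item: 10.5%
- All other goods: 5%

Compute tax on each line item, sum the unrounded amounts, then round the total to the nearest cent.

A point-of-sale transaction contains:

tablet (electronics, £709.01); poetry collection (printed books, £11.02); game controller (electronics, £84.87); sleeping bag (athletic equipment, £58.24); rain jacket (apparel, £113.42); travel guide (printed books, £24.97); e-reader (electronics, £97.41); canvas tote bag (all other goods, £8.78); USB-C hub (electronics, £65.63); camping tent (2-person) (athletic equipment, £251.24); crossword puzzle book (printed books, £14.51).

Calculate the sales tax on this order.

£104.59

Tablet £709.01: electronics → 6.75% → £47.858175
Poetry collection £11.02: printed books → 7% → £0.7714
Game controller £84.87: electronics → 6.75% → £5.728725
Sleeping bag £58.24: athletic equipment, under £150.00 → 0% → £0.00
Rain jacket £113.42: apparel → 8.5% → £9.6407
Travel guide £24.97: printed books → 7% → £1.7479
E-reader £97.41: electronics → 6.75% → £6.575175
Canvas tote bag £8.78: all other goods → 5% → £0.439
USB-C hub £65.63: electronics → 6.75% → £4.430025
Camping tent (2-person) £251.24: athletic equipment, £150.00 or more → 10.5% → £26.3802
Crossword puzzle book £14.51: printed books → 7% → £1.0157
Unrounded tax sum = £104.587 → £104.59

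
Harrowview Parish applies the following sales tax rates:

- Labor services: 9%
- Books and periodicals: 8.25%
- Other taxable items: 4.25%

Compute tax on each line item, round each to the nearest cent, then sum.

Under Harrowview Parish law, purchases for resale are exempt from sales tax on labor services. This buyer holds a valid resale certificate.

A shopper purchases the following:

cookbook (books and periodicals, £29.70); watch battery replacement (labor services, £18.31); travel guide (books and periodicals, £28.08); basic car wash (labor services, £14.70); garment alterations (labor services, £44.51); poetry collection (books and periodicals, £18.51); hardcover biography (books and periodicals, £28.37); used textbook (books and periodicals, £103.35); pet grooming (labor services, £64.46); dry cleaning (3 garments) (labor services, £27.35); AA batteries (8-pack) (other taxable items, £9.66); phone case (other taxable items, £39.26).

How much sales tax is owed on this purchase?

Cookbook £29.70: books and periodicals → 8.25% → £2.45
Watch battery replacement £18.31: labor services, buyer-exempt → 0% → £0.00
Travel guide £28.08: books and periodicals → 8.25% → £2.32
Basic car wash £14.70: labor services, buyer-exempt → 0% → £0.00
Garment alterations £44.51: labor services, buyer-exempt → 0% → £0.00
Poetry collection £18.51: books and periodicals → 8.25% → £1.53
Hardcover biography £28.37: books and periodicals → 8.25% → £2.34
Used textbook £103.35: books and periodicals → 8.25% → £8.53
Pet grooming £64.46: labor services, buyer-exempt → 0% → £0.00
Dry cleaning (3 garments) £27.35: labor services, buyer-exempt → 0% → £0.00
AA batteries (8-pack) £9.66: other taxable items → 4.25% → £0.41
Phone case £39.26: other taxable items → 4.25% → £1.67
Total tax = £2.45 + £2.32 + £1.53 + £2.34 + £8.53 + £0.41 + £1.67 = £19.25

£19.25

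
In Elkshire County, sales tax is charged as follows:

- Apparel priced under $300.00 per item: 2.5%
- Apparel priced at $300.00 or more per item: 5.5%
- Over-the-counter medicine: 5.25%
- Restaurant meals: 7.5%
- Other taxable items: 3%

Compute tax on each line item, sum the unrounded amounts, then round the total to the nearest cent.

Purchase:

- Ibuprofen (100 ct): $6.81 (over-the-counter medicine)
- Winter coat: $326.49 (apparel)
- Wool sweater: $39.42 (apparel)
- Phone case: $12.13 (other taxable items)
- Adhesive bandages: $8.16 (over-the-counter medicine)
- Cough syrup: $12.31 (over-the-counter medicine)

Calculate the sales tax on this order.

Ibuprofen (100 ct) $6.81: over-the-counter medicine → 5.25% → $0.357525
Winter coat $326.49: apparel, $300.00 or more → 5.5% → $17.95695
Wool sweater $39.42: apparel, under $300.00 → 2.5% → $0.9855
Phone case $12.13: other taxable items → 3% → $0.3639
Adhesive bandages $8.16: over-the-counter medicine → 5.25% → $0.4284
Cough syrup $12.31: over-the-counter medicine → 5.25% → $0.646275
Unrounded tax sum = $20.73855 → $20.74

$20.74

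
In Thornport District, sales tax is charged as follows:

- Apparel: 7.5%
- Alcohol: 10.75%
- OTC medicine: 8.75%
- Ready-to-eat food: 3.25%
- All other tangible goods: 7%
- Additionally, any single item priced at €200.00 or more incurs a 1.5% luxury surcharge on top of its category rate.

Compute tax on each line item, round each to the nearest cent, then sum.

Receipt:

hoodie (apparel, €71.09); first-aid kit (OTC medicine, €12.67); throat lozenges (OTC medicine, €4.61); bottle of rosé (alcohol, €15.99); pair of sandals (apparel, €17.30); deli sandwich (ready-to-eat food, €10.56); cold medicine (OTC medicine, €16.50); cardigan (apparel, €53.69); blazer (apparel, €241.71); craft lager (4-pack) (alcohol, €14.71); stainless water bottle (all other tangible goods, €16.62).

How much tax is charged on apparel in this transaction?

Hoodie €71.09: apparel → 7.5% → €5.33
Pair of sandals €17.30: apparel → 7.5% → €1.30
Cardigan €53.69: apparel → 7.5% → €4.03
Blazer €241.71: apparel → 7.5% + 1.5% surcharge = 9% → €21.75
Tax on apparel = €5.33 + €1.30 + €4.03 + €21.75 = €32.41

€32.41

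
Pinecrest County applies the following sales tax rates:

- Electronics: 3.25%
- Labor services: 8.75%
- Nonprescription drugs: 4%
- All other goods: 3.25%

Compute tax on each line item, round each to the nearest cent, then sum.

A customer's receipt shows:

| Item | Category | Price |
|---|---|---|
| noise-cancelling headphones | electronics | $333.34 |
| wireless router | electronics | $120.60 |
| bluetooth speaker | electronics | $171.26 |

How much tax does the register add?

Noise-cancelling headphones $333.34: electronics → 3.25% → $10.83
Wireless router $120.60: electronics → 3.25% → $3.92
Bluetooth speaker $171.26: electronics → 3.25% → $5.57
Total tax = $10.83 + $3.92 + $5.57 = $20.32

$20.32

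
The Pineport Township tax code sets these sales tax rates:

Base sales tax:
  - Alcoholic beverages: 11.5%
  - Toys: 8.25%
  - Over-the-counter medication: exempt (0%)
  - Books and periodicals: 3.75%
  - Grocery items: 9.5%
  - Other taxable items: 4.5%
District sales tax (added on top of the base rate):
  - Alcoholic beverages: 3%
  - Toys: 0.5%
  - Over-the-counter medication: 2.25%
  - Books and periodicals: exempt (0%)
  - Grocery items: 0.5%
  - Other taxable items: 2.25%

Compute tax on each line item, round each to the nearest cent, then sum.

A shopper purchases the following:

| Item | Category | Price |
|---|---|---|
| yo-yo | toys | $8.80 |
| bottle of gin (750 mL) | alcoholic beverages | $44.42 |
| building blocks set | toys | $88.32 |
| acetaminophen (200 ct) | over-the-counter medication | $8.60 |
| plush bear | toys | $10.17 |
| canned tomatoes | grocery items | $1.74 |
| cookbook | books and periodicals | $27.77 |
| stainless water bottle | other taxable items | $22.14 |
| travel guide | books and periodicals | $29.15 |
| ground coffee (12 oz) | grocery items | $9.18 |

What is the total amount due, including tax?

Yo-yo $8.80: toys → 8.25% + 0.5% district = 8.75% → $0.77
Bottle of gin (750 mL) $44.42: alcoholic beverages → 11.5% + 3% district = 14.5% → $6.44
Building blocks set $88.32: toys → 8.25% + 0.5% district = 8.75% → $7.73
Acetaminophen (200 ct) $8.60: over-the-counter medication → 0% + 2.25% district = 2.25% → $0.19
Plush bear $10.17: toys → 8.25% + 0.5% district = 8.75% → $0.89
Canned tomatoes $1.74: grocery items → 9.5% + 0.5% district = 10% → $0.17
Cookbook $27.77: books and periodicals → 3.75% + 0% district = 3.75% → $1.04
Stainless water bottle $22.14: other taxable items → 4.5% + 2.25% district = 6.75% → $1.49
Travel guide $29.15: books and periodicals → 3.75% + 0% district = 3.75% → $1.09
Ground coffee (12 oz) $9.18: grocery items → 9.5% + 0.5% district = 10% → $0.92
Subtotal = $250.29; tax = $20.73; total due = $271.02

$271.02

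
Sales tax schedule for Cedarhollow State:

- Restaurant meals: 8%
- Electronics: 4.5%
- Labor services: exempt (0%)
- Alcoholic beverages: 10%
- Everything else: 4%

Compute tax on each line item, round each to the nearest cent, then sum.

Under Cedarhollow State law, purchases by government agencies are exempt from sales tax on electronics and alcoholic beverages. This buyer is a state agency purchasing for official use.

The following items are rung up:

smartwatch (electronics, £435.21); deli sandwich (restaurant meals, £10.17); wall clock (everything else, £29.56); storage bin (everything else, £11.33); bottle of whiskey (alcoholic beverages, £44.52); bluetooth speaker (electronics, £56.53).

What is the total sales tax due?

Smartwatch £435.21: electronics, buyer-exempt → 0% → £0.00
Deli sandwich £10.17: restaurant meals → 8% → £0.81
Wall clock £29.56: everything else → 4% → £1.18
Storage bin £11.33: everything else → 4% → £0.45
Bottle of whiskey £44.52: alcoholic beverages, buyer-exempt → 0% → £0.00
Bluetooth speaker £56.53: electronics, buyer-exempt → 0% → £0.00
Total tax = £0.81 + £1.18 + £0.45 = £2.44

£2.44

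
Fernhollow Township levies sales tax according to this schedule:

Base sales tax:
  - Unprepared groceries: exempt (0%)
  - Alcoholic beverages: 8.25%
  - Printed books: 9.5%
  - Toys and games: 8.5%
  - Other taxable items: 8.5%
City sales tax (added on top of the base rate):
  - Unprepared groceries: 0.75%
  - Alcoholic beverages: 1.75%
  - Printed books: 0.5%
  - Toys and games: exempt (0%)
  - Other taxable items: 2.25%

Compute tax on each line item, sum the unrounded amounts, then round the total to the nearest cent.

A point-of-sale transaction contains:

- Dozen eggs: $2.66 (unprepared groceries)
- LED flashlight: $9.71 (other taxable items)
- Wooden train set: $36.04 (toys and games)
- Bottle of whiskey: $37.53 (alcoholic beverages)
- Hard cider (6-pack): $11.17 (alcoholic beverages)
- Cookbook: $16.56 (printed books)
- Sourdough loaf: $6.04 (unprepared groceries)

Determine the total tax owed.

Dozen eggs $2.66: unprepared groceries → 0% + 0.75% city = 0.75% → $0.01995
LED flashlight $9.71: other taxable items → 8.5% + 2.25% city = 10.75% → $1.043825
Wooden train set $36.04: toys and games → 8.5% + 0% city = 8.5% → $3.0634
Bottle of whiskey $37.53: alcoholic beverages → 8.25% + 1.75% city = 10% → $3.753
Hard cider (6-pack) $11.17: alcoholic beverages → 8.25% + 1.75% city = 10% → $1.117
Cookbook $16.56: printed books → 9.5% + 0.5% city = 10% → $1.656
Sourdough loaf $6.04: unprepared groceries → 0% + 0.75% city = 0.75% → $0.0453
Unrounded tax sum = $10.698475 → $10.70

$10.70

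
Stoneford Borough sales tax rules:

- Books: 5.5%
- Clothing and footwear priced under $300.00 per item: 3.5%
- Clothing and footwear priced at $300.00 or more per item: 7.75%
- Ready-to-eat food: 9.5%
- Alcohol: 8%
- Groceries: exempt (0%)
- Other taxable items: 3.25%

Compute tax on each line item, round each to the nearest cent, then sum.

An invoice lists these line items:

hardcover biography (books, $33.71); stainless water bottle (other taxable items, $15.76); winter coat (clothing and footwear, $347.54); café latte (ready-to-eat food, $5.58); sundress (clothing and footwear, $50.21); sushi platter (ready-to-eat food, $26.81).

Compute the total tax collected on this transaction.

Hardcover biography $33.71: books → 5.5% → $1.85
Stainless water bottle $15.76: other taxable items → 3.25% → $0.51
Winter coat $347.54: clothing and footwear, $300.00 or more → 7.75% → $26.93
Café latte $5.58: ready-to-eat food → 9.5% → $0.53
Sundress $50.21: clothing and footwear, under $300.00 → 3.5% → $1.76
Sushi platter $26.81: ready-to-eat food → 9.5% → $2.55
Total tax = $1.85 + $0.51 + $26.93 + $0.53 + $1.76 + $2.55 = $34.13

$34.13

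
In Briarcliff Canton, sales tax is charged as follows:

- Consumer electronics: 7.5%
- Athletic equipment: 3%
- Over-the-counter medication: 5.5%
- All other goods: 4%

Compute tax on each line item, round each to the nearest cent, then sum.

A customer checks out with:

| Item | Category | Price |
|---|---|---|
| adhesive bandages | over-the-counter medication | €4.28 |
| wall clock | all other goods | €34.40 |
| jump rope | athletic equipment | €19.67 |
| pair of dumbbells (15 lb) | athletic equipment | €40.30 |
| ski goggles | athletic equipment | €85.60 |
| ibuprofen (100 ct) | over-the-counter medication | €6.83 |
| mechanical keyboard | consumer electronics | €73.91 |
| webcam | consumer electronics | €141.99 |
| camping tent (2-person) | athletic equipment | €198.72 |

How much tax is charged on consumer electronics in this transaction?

€16.19

Mechanical keyboard €73.91: consumer electronics → 7.5% → €5.54
Webcam €141.99: consumer electronics → 7.5% → €10.65
Tax on consumer electronics = €5.54 + €10.65 = €16.19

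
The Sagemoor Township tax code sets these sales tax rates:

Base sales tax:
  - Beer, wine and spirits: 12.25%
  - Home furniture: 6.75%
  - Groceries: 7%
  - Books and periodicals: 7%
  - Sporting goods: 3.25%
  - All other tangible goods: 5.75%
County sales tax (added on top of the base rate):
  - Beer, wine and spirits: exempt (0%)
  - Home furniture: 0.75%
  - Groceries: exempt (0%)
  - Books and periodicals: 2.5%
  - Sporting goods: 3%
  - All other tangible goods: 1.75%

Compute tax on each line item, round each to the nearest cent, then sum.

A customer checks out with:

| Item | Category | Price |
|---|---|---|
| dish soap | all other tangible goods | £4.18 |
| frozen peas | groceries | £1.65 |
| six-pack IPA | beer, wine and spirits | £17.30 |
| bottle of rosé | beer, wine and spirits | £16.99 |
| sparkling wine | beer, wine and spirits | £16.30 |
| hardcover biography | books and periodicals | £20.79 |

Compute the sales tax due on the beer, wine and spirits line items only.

Six-pack IPA £17.30: beer, wine and spirits → 12.25% + 0% county = 12.25% → £2.12
Bottle of rosé £16.99: beer, wine and spirits → 12.25% + 0% county = 12.25% → £2.08
Sparkling wine £16.30: beer, wine and spirits → 12.25% + 0% county = 12.25% → £2.00
Tax on beer, wine and spirits = £2.12 + £2.08 + £2.00 = £6.20

£6.20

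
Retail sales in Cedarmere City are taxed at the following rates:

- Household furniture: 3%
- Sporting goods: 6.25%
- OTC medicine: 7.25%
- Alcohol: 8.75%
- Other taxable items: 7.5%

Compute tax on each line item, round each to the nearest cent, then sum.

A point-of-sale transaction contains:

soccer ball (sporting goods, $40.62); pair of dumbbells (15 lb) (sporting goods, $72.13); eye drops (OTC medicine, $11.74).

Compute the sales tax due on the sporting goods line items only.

$7.05

Soccer ball $40.62: sporting goods → 6.25% → $2.54
Pair of dumbbells (15 lb) $72.13: sporting goods → 6.25% → $4.51
Tax on sporting goods = $2.54 + $4.51 = $7.05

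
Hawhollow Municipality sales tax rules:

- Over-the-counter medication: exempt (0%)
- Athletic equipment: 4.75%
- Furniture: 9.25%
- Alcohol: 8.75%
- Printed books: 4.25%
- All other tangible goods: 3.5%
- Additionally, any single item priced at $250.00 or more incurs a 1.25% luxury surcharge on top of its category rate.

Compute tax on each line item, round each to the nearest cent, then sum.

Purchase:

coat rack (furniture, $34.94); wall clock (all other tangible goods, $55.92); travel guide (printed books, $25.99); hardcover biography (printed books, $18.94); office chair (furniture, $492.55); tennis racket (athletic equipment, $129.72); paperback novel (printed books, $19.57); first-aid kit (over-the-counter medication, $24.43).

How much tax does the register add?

$65.80

Coat rack $34.94: furniture → 9.25% → $3.23
Wall clock $55.92: all other tangible goods → 3.5% → $1.96
Travel guide $25.99: printed books → 4.25% → $1.10
Hardcover biography $18.94: printed books → 4.25% → $0.80
Office chair $492.55: furniture → 9.25% + 1.25% surcharge = 10.5% → $51.72
Tennis racket $129.72: athletic equipment → 4.75% → $6.16
Paperback novel $19.57: printed books → 4.25% → $0.83
First-aid kit $24.43: over-the-counter medication → 0% → $0.00
Total tax = $3.23 + $1.96 + $1.10 + $0.80 + $51.72 + $6.16 + $0.83 = $65.80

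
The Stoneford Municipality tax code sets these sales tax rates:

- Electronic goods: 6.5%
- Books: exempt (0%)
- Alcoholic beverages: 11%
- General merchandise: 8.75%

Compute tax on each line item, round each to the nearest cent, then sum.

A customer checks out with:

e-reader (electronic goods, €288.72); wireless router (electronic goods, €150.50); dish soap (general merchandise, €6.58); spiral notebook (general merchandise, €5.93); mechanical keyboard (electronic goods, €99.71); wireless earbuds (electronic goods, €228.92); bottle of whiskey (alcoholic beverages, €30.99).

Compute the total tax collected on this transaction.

€54.42

E-reader €288.72: electronic goods → 6.5% → €18.77
Wireless router €150.50: electronic goods → 6.5% → €9.78
Dish soap €6.58: general merchandise → 8.75% → €0.58
Spiral notebook €5.93: general merchandise → 8.75% → €0.52
Mechanical keyboard €99.71: electronic goods → 6.5% → €6.48
Wireless earbuds €228.92: electronic goods → 6.5% → €14.88
Bottle of whiskey €30.99: alcoholic beverages → 11% → €3.41
Total tax = €18.77 + €9.78 + €0.58 + €0.52 + €6.48 + €14.88 + €3.41 = €54.42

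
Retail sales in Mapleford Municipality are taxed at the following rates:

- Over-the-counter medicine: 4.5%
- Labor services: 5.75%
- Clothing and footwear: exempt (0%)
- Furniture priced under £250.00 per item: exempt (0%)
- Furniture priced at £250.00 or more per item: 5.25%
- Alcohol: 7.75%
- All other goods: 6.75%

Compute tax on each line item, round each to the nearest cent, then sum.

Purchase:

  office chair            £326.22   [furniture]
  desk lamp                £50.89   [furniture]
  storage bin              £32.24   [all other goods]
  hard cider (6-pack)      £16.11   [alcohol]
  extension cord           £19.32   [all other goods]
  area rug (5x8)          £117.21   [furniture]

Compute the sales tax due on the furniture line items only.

£17.13

Office chair £326.22: furniture, £250.00 or more → 5.25% → £17.13
Desk lamp £50.89: furniture, under £250.00 → 0% → £0.00
Area rug (5x8) £117.21: furniture, under £250.00 → 0% → £0.00
Tax on furniture = £17.13 + £0.00 + £0.00 = £17.13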